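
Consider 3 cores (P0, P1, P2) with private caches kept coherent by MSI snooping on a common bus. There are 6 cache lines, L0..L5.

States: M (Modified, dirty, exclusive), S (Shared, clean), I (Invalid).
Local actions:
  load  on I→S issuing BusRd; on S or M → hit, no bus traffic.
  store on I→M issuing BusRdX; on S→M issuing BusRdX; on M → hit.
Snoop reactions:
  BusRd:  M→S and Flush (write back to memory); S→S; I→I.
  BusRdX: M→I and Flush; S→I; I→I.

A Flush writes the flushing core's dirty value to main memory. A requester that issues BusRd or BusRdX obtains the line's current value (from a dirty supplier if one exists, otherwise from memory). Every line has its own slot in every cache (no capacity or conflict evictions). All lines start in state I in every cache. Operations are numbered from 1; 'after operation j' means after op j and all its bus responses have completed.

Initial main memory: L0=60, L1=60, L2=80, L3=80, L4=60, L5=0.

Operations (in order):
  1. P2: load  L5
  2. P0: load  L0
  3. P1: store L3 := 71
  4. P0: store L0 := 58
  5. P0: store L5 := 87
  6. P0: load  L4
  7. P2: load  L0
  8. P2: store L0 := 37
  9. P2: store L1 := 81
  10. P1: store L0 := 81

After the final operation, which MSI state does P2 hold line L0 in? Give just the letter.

state = I

1. P2: load  L5  bus=[BusRd]  L5: P0=I P1=I P2=S  mem[L5]=0
2. P0: load  L0  bus=[BusRd]  L0: P0=S P1=I P2=I  mem[L0]=60
3. P1: store L3 := 71  bus=[BusRdX]  L3: P0=I P1=M P2=I  mem[L3]=80
4. P0: store L0 := 58  bus=[BusRdX]  L0: P0=M P1=I P2=I  mem[L0]=60
5. P0: store L5 := 87  bus=[BusRdX]  L5: P0=M P1=I P2=I  mem[L5]=0
6. P0: load  L4  bus=[BusRd]  L4: P0=S P1=I P2=I  mem[L4]=60
7. P2: load  L0  bus=[BusRd,Flush]  L0: P0=S P1=I P2=S  mem[L0]=58
8. P2: store L0 := 37  bus=[BusRdX]  L0: P0=I P1=I P2=M  mem[L0]=58
9. P2: store L1 := 81  bus=[BusRdX]  L1: P0=I P1=I P2=M  mem[L1]=60
10. P1: store L0 := 81  bus=[BusRdX,Flush]  L0: P0=I P1=M P2=I  mem[L0]=37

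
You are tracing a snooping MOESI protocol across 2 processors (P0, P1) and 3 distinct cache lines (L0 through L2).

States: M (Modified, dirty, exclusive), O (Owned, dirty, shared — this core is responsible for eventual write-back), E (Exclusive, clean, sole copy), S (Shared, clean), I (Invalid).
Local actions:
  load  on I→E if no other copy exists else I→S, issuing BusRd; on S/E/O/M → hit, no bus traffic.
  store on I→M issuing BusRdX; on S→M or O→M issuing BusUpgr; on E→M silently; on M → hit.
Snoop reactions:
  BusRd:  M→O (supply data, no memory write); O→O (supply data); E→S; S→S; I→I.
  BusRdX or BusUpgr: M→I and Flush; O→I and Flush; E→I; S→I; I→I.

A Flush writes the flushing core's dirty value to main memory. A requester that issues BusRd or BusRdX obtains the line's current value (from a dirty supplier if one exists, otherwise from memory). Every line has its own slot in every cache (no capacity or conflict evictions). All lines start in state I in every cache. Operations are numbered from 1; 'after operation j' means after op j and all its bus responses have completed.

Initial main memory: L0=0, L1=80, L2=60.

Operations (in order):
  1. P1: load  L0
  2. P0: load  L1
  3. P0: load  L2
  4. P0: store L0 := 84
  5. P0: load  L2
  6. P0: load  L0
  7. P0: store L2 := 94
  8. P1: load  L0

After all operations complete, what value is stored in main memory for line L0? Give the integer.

1. P1: load  L0  bus=[BusRd]  L0: P0=I P1=E  mem[L0]=0
2. P0: load  L1  bus=[BusRd]  L1: P0=E P1=I  mem[L1]=80
3. P0: load  L2  bus=[BusRd]  L2: P0=E P1=I  mem[L2]=60
4. P0: store L0 := 84  bus=[BusRdX]  L0: P0=M P1=I  mem[L0]=0
5. P0: load  L2  bus=[-]  L2: P0=E P1=I  mem[L2]=60
6. P0: load  L0  bus=[-]  L0: P0=M P1=I  mem[L0]=0
7. P0: store L2 := 94  bus=[-]  L2: P0=M P1=I  mem[L2]=60
8. P1: load  L0  bus=[BusRd]  L0: P0=O P1=S  mem[L0]=0

memory[L0] = 0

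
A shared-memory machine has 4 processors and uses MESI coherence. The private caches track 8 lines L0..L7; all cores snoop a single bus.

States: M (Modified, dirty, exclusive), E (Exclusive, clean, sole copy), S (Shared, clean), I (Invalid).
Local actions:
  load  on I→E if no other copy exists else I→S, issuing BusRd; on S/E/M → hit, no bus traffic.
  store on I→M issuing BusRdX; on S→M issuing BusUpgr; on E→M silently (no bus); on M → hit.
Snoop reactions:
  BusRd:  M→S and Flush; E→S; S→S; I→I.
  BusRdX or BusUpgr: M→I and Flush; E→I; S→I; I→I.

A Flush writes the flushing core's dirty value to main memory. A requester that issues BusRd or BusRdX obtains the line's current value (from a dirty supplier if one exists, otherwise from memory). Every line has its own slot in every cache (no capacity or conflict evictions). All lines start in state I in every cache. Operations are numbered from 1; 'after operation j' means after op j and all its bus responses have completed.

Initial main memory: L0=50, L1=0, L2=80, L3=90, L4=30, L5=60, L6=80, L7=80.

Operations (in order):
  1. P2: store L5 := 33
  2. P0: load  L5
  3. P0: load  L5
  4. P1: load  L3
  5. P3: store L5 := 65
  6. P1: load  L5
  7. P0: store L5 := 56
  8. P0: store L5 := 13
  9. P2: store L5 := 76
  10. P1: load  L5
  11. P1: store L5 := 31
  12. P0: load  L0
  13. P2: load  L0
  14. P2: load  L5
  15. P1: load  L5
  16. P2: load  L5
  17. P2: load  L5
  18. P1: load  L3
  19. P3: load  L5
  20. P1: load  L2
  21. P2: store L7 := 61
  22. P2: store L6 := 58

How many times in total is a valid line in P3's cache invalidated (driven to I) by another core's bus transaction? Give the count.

[1] P2: store L5 := 33 | P0:I, P1:I, P2:M(33), P3:I | bus: BusRdX
[2] P0: load  L5 | P0:S(33), P1:I, P2:S(33), P3:I | bus: BusRd,Flush
[3] P0: load  L5 | P0:S(33), P1:I, P2:S(33), P3:I | bus: none
[4] P1: load  L3 | P0:I, P1:E(90), P2:I, P3:I | bus: BusRd
[5] P3: store L5 := 65 | P0:I, P1:I, P2:I, P3:M(65) | bus: BusRdX
[6] P1: load  L5 | P0:I, P1:S(65), P2:I, P3:S(65) | bus: BusRd,Flush
[7] P0: store L5 := 56 | P0:M(56), P1:I, P2:I, P3:I | bus: BusRdX
[8] P0: store L5 := 13 | P0:M(13), P1:I, P2:I, P3:I | bus: none
[9] P2: store L5 := 76 | P0:I, P1:I, P2:M(76), P3:I | bus: BusRdX,Flush
[10] P1: load  L5 | P0:I, P1:S(76), P2:S(76), P3:I | bus: BusRd,Flush
[11] P1: store L5 := 31 | P0:I, P1:M(31), P2:I, P3:I | bus: BusUpgr
[12] P0: load  L0 | P0:E(50), P1:I, P2:I, P3:I | bus: BusRd
[13] P2: load  L0 | P0:S(50), P1:I, P2:S(50), P3:I | bus: BusRd
[14] P2: load  L5 | P0:I, P1:S(31), P2:S(31), P3:I | bus: BusRd,Flush
[15] P1: load  L5 | P0:I, P1:S(31), P2:S(31), P3:I | bus: none
[16] P2: load  L5 | P0:I, P1:S(31), P2:S(31), P3:I | bus: none
[17] P2: load  L5 | P0:I, P1:S(31), P2:S(31), P3:I | bus: none
[18] P1: load  L3 | P0:I, P1:E(90), P2:I, P3:I | bus: none
[19] P3: load  L5 | P0:I, P1:S(31), P2:S(31), P3:S(31) | bus: BusRd
[20] P1: load  L2 | P0:I, P1:E(80), P2:I, P3:I | bus: BusRd
[21] P2: store L7 := 61 | P0:I, P1:I, P2:M(61), P3:I | bus: BusRdX
[22] P2: store L6 := 58 | P0:I, P1:I, P2:M(58), P3:I | bus: BusRdX

invalidations = 1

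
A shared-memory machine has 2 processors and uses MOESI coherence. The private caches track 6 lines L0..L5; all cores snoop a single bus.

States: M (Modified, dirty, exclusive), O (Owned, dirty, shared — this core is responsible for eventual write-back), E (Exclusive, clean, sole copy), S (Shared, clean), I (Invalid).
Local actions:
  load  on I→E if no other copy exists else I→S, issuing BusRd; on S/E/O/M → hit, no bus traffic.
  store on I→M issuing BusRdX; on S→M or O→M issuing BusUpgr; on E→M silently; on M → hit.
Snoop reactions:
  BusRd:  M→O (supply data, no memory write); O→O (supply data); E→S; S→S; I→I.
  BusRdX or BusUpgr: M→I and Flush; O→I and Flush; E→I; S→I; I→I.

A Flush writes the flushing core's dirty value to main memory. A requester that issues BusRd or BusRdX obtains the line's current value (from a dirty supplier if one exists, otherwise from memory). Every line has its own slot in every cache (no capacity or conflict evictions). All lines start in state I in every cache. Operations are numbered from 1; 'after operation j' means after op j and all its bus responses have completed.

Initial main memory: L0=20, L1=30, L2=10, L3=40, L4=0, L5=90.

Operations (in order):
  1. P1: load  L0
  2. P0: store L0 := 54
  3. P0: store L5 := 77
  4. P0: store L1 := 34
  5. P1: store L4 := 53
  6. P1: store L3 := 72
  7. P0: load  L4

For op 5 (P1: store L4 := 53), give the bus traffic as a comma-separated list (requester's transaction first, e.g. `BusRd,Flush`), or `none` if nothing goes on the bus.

step 1: P1: load  L0  ⟶  IE  (L0)  txn=BusRd  M[L0]=20
step 2: P0: store L0 := 54  ⟶  MI  (L0)  txn=BusRdX  M[L0]=20
step 3: P0: store L5 := 77  ⟶  MI  (L5)  txn=BusRdX  M[L5]=90
step 4: P0: store L1 := 34  ⟶  MI  (L1)  txn=BusRdX  M[L1]=30
step 5: P1: store L4 := 53  ⟶  IM  (L4)  txn=BusRdX  M[L4]=0
step 6: P1: store L3 := 72  ⟶  IM  (L3)  txn=BusRdX  M[L3]=40
step 7: P0: load  L4  ⟶  SO  (L4)  txn=BusRd  M[L4]=0

bus = BusRdX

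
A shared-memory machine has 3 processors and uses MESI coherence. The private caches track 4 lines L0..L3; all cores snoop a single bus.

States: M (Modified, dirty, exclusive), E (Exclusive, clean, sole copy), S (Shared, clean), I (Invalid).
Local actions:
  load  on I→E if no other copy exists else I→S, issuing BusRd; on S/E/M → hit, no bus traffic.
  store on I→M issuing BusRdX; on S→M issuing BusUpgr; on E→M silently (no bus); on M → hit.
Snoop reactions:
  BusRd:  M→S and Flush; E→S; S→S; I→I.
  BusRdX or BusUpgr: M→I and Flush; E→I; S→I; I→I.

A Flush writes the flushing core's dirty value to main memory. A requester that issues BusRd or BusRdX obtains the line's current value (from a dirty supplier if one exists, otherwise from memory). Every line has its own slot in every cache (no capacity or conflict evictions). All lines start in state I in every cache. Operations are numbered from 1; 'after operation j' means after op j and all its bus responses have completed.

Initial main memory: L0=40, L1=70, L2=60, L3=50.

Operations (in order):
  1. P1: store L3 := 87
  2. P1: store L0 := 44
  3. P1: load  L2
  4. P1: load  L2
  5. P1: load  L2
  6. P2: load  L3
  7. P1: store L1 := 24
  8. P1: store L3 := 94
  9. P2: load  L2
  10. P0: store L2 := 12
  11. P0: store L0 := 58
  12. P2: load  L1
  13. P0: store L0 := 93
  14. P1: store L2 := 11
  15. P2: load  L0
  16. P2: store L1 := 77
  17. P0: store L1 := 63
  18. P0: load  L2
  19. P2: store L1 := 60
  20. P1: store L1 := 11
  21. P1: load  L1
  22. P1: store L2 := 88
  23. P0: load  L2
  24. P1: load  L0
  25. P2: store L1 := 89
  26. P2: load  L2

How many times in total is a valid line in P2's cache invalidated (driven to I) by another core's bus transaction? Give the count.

step 1: P1: store L3 := 87  ⟶  IMI  (L3)  txn=BusRdX  M[L3]=50
step 2: P1: store L0 := 44  ⟶  IMI  (L0)  txn=BusRdX  M[L0]=40
step 3: P1: load  L2  ⟶  IEI  (L2)  txn=BusRd  M[L2]=60
step 4: P1: load  L2  ⟶  IEI  (L2)  txn=∅  M[L2]=60
step 5: P1: load  L2  ⟶  IEI  (L2)  txn=∅  M[L2]=60
step 6: P2: load  L3  ⟶  ISS  (L3)  txn=BusRd+Flush  M[L3]=87
step 7: P1: store L1 := 24  ⟶  IMI  (L1)  txn=BusRdX  M[L1]=70
step 8: P1: store L3 := 94  ⟶  IMI  (L3)  txn=BusUpgr  M[L3]=87
step 9: P2: load  L2  ⟶  ISS  (L2)  txn=BusRd  M[L2]=60
step 10: P0: store L2 := 12  ⟶  MII  (L2)  txn=BusRdX  M[L2]=60
step 11: P0: store L0 := 58  ⟶  MII  (L0)  txn=BusRdX+Flush  M[L0]=44
step 12: P2: load  L1  ⟶  ISS  (L1)  txn=BusRd+Flush  M[L1]=24
step 13: P0: store L0 := 93  ⟶  MII  (L0)  txn=∅  M[L0]=44
step 14: P1: store L2 := 11  ⟶  IMI  (L2)  txn=BusRdX+Flush  M[L2]=12
step 15: P2: load  L0  ⟶  SIS  (L0)  txn=BusRd+Flush  M[L0]=93
step 16: P2: store L1 := 77  ⟶  IIM  (L1)  txn=BusUpgr  M[L1]=24
step 17: P0: store L1 := 63  ⟶  MII  (L1)  txn=BusRdX+Flush  M[L1]=77
step 18: P0: load  L2  ⟶  SSI  (L2)  txn=BusRd+Flush  M[L2]=11
step 19: P2: store L1 := 60  ⟶  IIM  (L1)  txn=BusRdX+Flush  M[L1]=63
step 20: P1: store L1 := 11  ⟶  IMI  (L1)  txn=BusRdX+Flush  M[L1]=60
step 21: P1: load  L1  ⟶  IMI  (L1)  txn=∅  M[L1]=60
step 22: P1: store L2 := 88  ⟶  IMI  (L2)  txn=BusUpgr  M[L2]=11
step 23: P0: load  L2  ⟶  SSI  (L2)  txn=BusRd+Flush  M[L2]=88
step 24: P1: load  L0  ⟶  SSS  (L0)  txn=BusRd  M[L0]=93
step 25: P2: store L1 := 89  ⟶  IIM  (L1)  txn=BusRdX+Flush  M[L1]=11
step 26: P2: load  L2  ⟶  SSS  (L2)  txn=BusRd  M[L2]=88

invalidations = 4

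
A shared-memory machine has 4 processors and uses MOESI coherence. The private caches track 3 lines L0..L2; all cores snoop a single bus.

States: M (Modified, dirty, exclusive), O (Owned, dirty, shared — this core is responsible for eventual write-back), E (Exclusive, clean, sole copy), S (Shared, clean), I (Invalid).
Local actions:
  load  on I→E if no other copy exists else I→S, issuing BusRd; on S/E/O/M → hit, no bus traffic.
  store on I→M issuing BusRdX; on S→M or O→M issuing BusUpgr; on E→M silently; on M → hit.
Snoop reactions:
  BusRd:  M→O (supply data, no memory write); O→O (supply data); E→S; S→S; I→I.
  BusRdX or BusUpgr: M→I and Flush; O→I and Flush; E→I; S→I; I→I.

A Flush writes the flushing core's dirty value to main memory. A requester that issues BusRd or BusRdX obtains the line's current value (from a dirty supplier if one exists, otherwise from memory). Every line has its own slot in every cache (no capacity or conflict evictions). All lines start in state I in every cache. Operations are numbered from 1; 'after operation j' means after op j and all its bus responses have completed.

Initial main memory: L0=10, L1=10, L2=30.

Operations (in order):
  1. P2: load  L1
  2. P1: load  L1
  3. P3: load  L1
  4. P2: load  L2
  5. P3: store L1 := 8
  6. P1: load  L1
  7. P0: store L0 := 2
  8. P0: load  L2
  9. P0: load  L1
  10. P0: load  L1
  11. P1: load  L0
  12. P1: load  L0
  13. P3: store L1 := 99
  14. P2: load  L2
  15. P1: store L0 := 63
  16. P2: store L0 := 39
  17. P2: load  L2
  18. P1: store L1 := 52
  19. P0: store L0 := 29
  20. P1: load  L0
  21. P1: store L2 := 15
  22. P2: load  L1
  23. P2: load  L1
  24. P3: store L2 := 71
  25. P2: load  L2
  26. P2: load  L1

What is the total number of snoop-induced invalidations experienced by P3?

invalidations = 1

step 1: P2: load  L1  ⟶  IIEI  (L1)  txn=BusRd  M[L1]=10
step 2: P1: load  L1  ⟶  ISSI  (L1)  txn=BusRd  M[L1]=10
step 3: P3: load  L1  ⟶  ISSS  (L1)  txn=BusRd  M[L1]=10
step 4: P2: load  L2  ⟶  IIEI  (L2)  txn=BusRd  M[L2]=30
step 5: P3: store L1 := 8  ⟶  IIIM  (L1)  txn=BusUpgr  M[L1]=10
step 6: P1: load  L1  ⟶  ISIO  (L1)  txn=BusRd  M[L1]=10
step 7: P0: store L0 := 2  ⟶  MIII  (L0)  txn=BusRdX  M[L0]=10
step 8: P0: load  L2  ⟶  SISI  (L2)  txn=BusRd  M[L2]=30
step 9: P0: load  L1  ⟶  SSIO  (L1)  txn=BusRd  M[L1]=10
step 10: P0: load  L1  ⟶  SSIO  (L1)  txn=∅  M[L1]=10
step 11: P1: load  L0  ⟶  OSII  (L0)  txn=BusRd  M[L0]=10
step 12: P1: load  L0  ⟶  OSII  (L0)  txn=∅  M[L0]=10
step 13: P3: store L1 := 99  ⟶  IIIM  (L1)  txn=BusUpgr  M[L1]=10
step 14: P2: load  L2  ⟶  SISI  (L2)  txn=∅  M[L2]=30
step 15: P1: store L0 := 63  ⟶  IMII  (L0)  txn=BusUpgr+Flush  M[L0]=2
step 16: P2: store L0 := 39  ⟶  IIMI  (L0)  txn=BusRdX+Flush  M[L0]=63
step 17: P2: load  L2  ⟶  SISI  (L2)  txn=∅  M[L2]=30
step 18: P1: store L1 := 52  ⟶  IMII  (L1)  txn=BusRdX+Flush  M[L1]=99
step 19: P0: store L0 := 29  ⟶  MIII  (L0)  txn=BusRdX+Flush  M[L0]=39
step 20: P1: load  L0  ⟶  OSII  (L0)  txn=BusRd  M[L0]=39
step 21: P1: store L2 := 15  ⟶  IMII  (L2)  txn=BusRdX  M[L2]=30
step 22: P2: load  L1  ⟶  IOSI  (L1)  txn=BusRd  M[L1]=99
step 23: P2: load  L1  ⟶  IOSI  (L1)  txn=∅  M[L1]=99
step 24: P3: store L2 := 71  ⟶  IIIM  (L2)  txn=BusRdX+Flush  M[L2]=15
step 25: P2: load  L2  ⟶  IISO  (L2)  txn=BusRd  M[L2]=15
step 26: P2: load  L1  ⟶  IOSI  (L1)  txn=∅  M[L1]=99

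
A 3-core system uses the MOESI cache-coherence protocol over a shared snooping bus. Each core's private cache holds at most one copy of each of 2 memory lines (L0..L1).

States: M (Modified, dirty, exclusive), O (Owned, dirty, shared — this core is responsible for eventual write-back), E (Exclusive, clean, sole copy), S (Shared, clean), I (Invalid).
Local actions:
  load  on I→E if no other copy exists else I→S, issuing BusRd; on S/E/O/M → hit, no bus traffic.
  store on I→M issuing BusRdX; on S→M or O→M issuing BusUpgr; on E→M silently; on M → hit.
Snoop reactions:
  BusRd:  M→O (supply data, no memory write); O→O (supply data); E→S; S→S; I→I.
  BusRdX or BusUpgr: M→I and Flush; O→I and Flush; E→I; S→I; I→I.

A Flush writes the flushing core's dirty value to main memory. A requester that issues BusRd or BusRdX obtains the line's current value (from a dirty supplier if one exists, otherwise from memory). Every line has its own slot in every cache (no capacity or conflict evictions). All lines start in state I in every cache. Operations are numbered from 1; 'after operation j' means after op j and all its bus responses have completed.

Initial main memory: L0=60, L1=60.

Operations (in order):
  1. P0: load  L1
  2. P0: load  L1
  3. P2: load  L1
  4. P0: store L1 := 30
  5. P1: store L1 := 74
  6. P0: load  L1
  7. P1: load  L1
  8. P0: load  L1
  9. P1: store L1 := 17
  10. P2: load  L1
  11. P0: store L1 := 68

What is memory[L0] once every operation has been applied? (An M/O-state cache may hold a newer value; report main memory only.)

  op1 P0: load  L1 → E/I/I on L1; bus BusRd; mem=60
  op2 P0: load  L1 → E/I/I on L1; bus (none); mem=60
  op3 P2: load  L1 → S/I/S on L1; bus BusRd; mem=60
  op4 P0: store L1 := 30 → M/I/I on L1; bus BusUpgr; mem=60
  op5 P1: store L1 := 74 → I/M/I on L1; bus BusRdX Flush; mem=30
  op6 P0: load  L1 → S/O/I on L1; bus BusRd; mem=30
  op7 P1: load  L1 → S/O/I on L1; bus (none); mem=30
  op8 P0: load  L1 → S/O/I on L1; bus (none); mem=30
  op9 P1: store L1 := 17 → I/M/I on L1; bus BusUpgr; mem=30
  op10 P2: load  L1 → I/O/S on L1; bus BusRd; mem=30
  op11 P0: store L1 := 68 → M/I/I on L1; bus BusRdX Flush; mem=17

memory[L0] = 60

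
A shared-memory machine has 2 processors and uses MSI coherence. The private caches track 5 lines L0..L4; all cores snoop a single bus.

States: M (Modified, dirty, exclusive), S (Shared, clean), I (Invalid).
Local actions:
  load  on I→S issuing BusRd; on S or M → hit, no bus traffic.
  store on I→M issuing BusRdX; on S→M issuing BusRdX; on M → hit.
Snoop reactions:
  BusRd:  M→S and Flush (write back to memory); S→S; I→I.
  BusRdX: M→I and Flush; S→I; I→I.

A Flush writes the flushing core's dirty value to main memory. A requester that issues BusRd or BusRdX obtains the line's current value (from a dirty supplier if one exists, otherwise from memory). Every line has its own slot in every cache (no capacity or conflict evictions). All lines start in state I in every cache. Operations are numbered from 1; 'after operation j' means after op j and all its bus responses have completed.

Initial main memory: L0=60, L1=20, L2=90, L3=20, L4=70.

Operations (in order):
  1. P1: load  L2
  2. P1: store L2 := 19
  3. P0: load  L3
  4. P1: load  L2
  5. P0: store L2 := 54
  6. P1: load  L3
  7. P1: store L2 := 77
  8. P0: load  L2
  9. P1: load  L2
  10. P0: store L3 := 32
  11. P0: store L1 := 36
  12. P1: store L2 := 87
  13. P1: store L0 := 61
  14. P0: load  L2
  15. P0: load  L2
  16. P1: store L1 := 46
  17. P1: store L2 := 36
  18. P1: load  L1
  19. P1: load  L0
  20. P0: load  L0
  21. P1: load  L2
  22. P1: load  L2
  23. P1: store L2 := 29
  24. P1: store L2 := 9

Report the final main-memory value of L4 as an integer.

memory[L4] = 70

1. P1: load  L2  bus=[BusRd]  L2: P0=I P1=S  mem[L2]=90
2. P1: store L2 := 19  bus=[BusRdX]  L2: P0=I P1=M  mem[L2]=90
3. P0: load  L3  bus=[BusRd]  L3: P0=S P1=I  mem[L3]=20
4. P1: load  L2  bus=[-]  L2: P0=I P1=M  mem[L2]=90
5. P0: store L2 := 54  bus=[BusRdX,Flush]  L2: P0=M P1=I  mem[L2]=19
6. P1: load  L3  bus=[BusRd]  L3: P0=S P1=S  mem[L3]=20
7. P1: store L2 := 77  bus=[BusRdX,Flush]  L2: P0=I P1=M  mem[L2]=54
8. P0: load  L2  bus=[BusRd,Flush]  L2: P0=S P1=S  mem[L2]=77
9. P1: load  L2  bus=[-]  L2: P0=S P1=S  mem[L2]=77
10. P0: store L3 := 32  bus=[BusRdX]  L3: P0=M P1=I  mem[L3]=20
11. P0: store L1 := 36  bus=[BusRdX]  L1: P0=M P1=I  mem[L1]=20
12. P1: store L2 := 87  bus=[BusRdX]  L2: P0=I P1=M  mem[L2]=77
13. P1: store L0 := 61  bus=[BusRdX]  L0: P0=I P1=M  mem[L0]=60
14. P0: load  L2  bus=[BusRd,Flush]  L2: P0=S P1=S  mem[L2]=87
15. P0: load  L2  bus=[-]  L2: P0=S P1=S  mem[L2]=87
16. P1: store L1 := 46  bus=[BusRdX,Flush]  L1: P0=I P1=M  mem[L1]=36
17. P1: store L2 := 36  bus=[BusRdX]  L2: P0=I P1=M  mem[L2]=87
18. P1: load  L1  bus=[-]  L1: P0=I P1=M  mem[L1]=36
19. P1: load  L0  bus=[-]  L0: P0=I P1=M  mem[L0]=60
20. P0: load  L0  bus=[BusRd,Flush]  L0: P0=S P1=S  mem[L0]=61
21. P1: load  L2  bus=[-]  L2: P0=I P1=M  mem[L2]=87
22. P1: load  L2  bus=[-]  L2: P0=I P1=M  mem[L2]=87
23. P1: store L2 := 29  bus=[-]  L2: P0=I P1=M  mem[L2]=87
24. P1: store L2 := 9  bus=[-]  L2: P0=I P1=M  mem[L2]=87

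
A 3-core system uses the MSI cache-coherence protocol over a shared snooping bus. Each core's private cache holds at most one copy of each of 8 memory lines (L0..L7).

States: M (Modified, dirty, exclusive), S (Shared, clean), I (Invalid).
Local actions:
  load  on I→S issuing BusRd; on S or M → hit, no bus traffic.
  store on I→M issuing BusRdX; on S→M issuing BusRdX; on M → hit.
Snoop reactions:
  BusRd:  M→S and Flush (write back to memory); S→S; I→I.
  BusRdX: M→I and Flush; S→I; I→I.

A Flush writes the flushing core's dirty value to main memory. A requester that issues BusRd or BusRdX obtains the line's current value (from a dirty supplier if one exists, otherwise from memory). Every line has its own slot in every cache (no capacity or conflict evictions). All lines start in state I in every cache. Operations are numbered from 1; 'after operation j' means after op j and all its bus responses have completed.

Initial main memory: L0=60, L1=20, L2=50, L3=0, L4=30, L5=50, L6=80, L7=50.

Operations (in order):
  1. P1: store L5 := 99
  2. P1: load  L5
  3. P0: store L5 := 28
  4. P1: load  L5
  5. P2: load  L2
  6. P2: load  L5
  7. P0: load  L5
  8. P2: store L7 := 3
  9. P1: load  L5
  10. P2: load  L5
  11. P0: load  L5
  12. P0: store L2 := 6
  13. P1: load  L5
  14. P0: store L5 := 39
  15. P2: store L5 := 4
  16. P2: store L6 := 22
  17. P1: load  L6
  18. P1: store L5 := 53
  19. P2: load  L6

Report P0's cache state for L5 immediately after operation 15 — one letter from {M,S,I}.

state = I

step 1: P1: store L5 := 99  ⟶  IMI  (L5)  txn=BusRdX  M[L5]=50
step 2: P1: load  L5  ⟶  IMI  (L5)  txn=∅  M[L5]=50
step 3: P0: store L5 := 28  ⟶  MII  (L5)  txn=BusRdX+Flush  M[L5]=99
step 4: P1: load  L5  ⟶  SSI  (L5)  txn=BusRd+Flush  M[L5]=28
step 5: P2: load  L2  ⟶  IIS  (L2)  txn=BusRd  M[L2]=50
step 6: P2: load  L5  ⟶  SSS  (L5)  txn=BusRd  M[L5]=28
step 7: P0: load  L5  ⟶  SSS  (L5)  txn=∅  M[L5]=28
step 8: P2: store L7 := 3  ⟶  IIM  (L7)  txn=BusRdX  M[L7]=50
step 9: P1: load  L5  ⟶  SSS  (L5)  txn=∅  M[L5]=28
step 10: P2: load  L5  ⟶  SSS  (L5)  txn=∅  M[L5]=28
step 11: P0: load  L5  ⟶  SSS  (L5)  txn=∅  M[L5]=28
step 12: P0: store L2 := 6  ⟶  MII  (L2)  txn=BusRdX  M[L2]=50
step 13: P1: load  L5  ⟶  SSS  (L5)  txn=∅  M[L5]=28
step 14: P0: store L5 := 39  ⟶  MII  (L5)  txn=BusRdX  M[L5]=28
step 15: P2: store L5 := 4  ⟶  IIM  (L5)  txn=BusRdX+Flush  M[L5]=39
step 16: P2: store L6 := 22  ⟶  IIM  (L6)  txn=BusRdX  M[L6]=80
step 17: P1: load  L6  ⟶  ISS  (L6)  txn=BusRd+Flush  M[L6]=22
step 18: P1: store L5 := 53  ⟶  IMI  (L5)  txn=BusRdX+Flush  M[L5]=4
step 19: P2: load  L6  ⟶  ISS  (L6)  txn=∅  M[L6]=22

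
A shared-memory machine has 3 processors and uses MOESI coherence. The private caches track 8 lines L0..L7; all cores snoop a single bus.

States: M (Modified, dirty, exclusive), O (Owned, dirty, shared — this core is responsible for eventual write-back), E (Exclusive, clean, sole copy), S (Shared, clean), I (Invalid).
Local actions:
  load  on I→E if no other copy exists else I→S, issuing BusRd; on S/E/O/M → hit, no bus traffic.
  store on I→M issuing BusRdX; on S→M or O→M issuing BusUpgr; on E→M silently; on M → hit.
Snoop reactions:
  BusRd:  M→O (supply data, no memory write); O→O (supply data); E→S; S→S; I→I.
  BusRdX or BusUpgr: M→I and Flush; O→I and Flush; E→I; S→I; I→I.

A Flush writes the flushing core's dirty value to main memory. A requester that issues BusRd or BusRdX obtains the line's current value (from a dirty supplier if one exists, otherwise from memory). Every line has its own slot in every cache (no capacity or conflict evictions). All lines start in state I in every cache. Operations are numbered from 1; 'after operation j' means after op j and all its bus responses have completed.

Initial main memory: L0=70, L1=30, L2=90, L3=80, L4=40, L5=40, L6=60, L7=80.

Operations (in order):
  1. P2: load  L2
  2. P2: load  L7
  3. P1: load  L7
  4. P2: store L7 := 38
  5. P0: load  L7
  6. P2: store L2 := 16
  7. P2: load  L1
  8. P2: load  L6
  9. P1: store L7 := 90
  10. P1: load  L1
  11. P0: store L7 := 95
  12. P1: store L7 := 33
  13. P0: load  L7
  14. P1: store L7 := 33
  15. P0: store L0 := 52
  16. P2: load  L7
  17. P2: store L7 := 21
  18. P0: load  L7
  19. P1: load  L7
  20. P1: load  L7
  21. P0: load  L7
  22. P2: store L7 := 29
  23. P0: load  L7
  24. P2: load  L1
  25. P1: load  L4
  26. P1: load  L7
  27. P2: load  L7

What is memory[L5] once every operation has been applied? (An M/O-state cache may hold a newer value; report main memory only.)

memory[L5] = 40

[1] P2: load  L2 | P0:I, P1:I, P2:E(90) | bus: BusRd
[2] P2: load  L7 | P0:I, P1:I, P2:E(80) | bus: BusRd
[3] P1: load  L7 | P0:I, P1:S(80), P2:S(80) | bus: BusRd
[4] P2: store L7 := 38 | P0:I, P1:I, P2:M(38) | bus: BusUpgr
[5] P0: load  L7 | P0:S(38), P1:I, P2:O(38) | bus: BusRd
[6] P2: store L2 := 16 | P0:I, P1:I, P2:M(16) | bus: none
[7] P2: load  L1 | P0:I, P1:I, P2:E(30) | bus: BusRd
[8] P2: load  L6 | P0:I, P1:I, P2:E(60) | bus: BusRd
[9] P1: store L7 := 90 | P0:I, P1:M(90), P2:I | bus: BusRdX,Flush
[10] P1: load  L1 | P0:I, P1:S(30), P2:S(30) | bus: BusRd
[11] P0: store L7 := 95 | P0:M(95), P1:I, P2:I | bus: BusRdX,Flush
[12] P1: store L7 := 33 | P0:I, P1:M(33), P2:I | bus: BusRdX,Flush
[13] P0: load  L7 | P0:S(33), P1:O(33), P2:I | bus: BusRd
[14] P1: store L7 := 33 | P0:I, P1:M(33), P2:I | bus: BusUpgr
[15] P0: store L0 := 52 | P0:M(52), P1:I, P2:I | bus: BusRdX
[16] P2: load  L7 | P0:I, P1:O(33), P2:S(33) | bus: BusRd
[17] P2: store L7 := 21 | P0:I, P1:I, P2:M(21) | bus: BusUpgr,Flush
[18] P0: load  L7 | P0:S(21), P1:I, P2:O(21) | bus: BusRd
[19] P1: load  L7 | P0:S(21), P1:S(21), P2:O(21) | bus: BusRd
[20] P1: load  L7 | P0:S(21), P1:S(21), P2:O(21) | bus: none
[21] P0: load  L7 | P0:S(21), P1:S(21), P2:O(21) | bus: none
[22] P2: store L7 := 29 | P0:I, P1:I, P2:M(29) | bus: BusUpgr
[23] P0: load  L7 | P0:S(29), P1:I, P2:O(29) | bus: BusRd
[24] P2: load  L1 | P0:I, P1:S(30), P2:S(30) | bus: none
[25] P1: load  L4 | P0:I, P1:E(40), P2:I | bus: BusRd
[26] P1: load  L7 | P0:S(29), P1:S(29), P2:O(29) | bus: BusRd
[27] P2: load  L7 | P0:S(29), P1:S(29), P2:O(29) | bus: none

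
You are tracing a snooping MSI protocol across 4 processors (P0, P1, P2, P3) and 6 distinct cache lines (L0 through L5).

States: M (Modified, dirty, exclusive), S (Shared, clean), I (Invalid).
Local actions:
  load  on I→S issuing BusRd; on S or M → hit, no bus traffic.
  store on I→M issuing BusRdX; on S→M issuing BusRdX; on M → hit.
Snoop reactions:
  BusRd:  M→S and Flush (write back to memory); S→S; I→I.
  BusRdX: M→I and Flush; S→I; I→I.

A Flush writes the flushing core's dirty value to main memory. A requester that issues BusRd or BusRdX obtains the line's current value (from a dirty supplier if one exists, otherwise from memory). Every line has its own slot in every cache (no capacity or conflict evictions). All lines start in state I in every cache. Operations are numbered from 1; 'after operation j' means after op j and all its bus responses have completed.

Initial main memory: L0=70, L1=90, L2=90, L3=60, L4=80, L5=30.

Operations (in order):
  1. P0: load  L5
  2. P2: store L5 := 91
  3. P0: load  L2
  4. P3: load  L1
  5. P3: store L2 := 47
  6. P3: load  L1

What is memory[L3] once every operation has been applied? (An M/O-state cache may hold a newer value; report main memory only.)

[1] P0: load  L5 | P0:S(30), P1:I, P2:I, P3:I | bus: BusRd
[2] P2: store L5 := 91 | P0:I, P1:I, P2:M(91), P3:I | bus: BusRdX
[3] P0: load  L2 | P0:S(90), P1:I, P2:I, P3:I | bus: BusRd
[4] P3: load  L1 | P0:I, P1:I, P2:I, P3:S(90) | bus: BusRd
[5] P3: store L2 := 47 | P0:I, P1:I, P2:I, P3:M(47) | bus: BusRdX
[6] P3: load  L1 | P0:I, P1:I, P2:I, P3:S(90) | bus: none

memory[L3] = 60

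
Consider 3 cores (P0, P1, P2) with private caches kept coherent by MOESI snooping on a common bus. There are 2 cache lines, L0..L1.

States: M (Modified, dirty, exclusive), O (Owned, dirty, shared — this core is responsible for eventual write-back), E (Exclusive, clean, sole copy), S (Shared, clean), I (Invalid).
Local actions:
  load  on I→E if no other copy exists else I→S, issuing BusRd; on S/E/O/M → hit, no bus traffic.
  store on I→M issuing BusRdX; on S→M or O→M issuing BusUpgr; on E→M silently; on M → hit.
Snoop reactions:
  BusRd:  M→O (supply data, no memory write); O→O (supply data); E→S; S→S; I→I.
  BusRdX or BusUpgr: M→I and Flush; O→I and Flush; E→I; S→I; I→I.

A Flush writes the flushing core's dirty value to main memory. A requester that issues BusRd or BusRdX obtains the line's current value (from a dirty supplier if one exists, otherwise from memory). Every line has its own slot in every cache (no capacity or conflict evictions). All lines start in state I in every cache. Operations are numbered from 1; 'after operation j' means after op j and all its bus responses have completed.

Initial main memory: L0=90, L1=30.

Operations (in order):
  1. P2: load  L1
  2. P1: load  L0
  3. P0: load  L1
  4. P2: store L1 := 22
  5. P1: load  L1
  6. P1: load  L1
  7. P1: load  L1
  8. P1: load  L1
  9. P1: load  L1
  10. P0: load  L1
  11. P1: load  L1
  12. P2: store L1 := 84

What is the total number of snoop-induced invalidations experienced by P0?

  op1 P2: load  L1 → I/I/E on L1; bus BusRd; mem=30
  op2 P1: load  L0 → I/E/I on L0; bus BusRd; mem=90
  op3 P0: load  L1 → S/I/S on L1; bus BusRd; mem=30
  op4 P2: store L1 := 22 → I/I/M on L1; bus BusUpgr; mem=30
  op5 P1: load  L1 → I/S/O on L1; bus BusRd; mem=30
  op6 P1: load  L1 → I/S/O on L1; bus (none); mem=30
  op7 P1: load  L1 → I/S/O on L1; bus (none); mem=30
  op8 P1: load  L1 → I/S/O on L1; bus (none); mem=30
  op9 P1: load  L1 → I/S/O on L1; bus (none); mem=30
  op10 P0: load  L1 → S/S/O on L1; bus BusRd; mem=30
  op11 P1: load  L1 → S/S/O on L1; bus (none); mem=30
  op12 P2: store L1 := 84 → I/I/M on L1; bus BusUpgr; mem=30

invalidations = 2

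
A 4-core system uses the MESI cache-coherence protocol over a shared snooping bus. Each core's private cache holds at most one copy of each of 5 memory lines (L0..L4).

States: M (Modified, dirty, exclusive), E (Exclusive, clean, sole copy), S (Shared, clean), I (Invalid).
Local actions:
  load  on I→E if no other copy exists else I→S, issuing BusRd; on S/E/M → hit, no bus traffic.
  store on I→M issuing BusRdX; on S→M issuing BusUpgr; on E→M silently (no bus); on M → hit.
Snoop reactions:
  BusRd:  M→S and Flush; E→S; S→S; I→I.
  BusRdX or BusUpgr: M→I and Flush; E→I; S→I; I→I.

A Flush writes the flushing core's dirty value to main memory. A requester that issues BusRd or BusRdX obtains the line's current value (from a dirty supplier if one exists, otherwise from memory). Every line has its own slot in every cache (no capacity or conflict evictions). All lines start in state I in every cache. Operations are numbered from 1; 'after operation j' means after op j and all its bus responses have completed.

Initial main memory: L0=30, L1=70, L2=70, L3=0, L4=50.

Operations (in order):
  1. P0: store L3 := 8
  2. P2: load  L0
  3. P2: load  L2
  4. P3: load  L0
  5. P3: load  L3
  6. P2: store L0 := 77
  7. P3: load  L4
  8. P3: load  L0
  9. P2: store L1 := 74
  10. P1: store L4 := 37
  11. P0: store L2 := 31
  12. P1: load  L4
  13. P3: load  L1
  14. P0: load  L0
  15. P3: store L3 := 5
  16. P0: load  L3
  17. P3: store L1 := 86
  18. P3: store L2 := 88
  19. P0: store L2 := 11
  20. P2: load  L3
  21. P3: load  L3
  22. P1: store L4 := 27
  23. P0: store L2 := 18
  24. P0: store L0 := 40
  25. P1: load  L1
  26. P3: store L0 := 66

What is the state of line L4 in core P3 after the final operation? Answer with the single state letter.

1. P0: store L3 := 8  bus=[BusRdX]  L3: P0=M P1=I P2=I P3=I  mem[L3]=0
2. P2: load  L0  bus=[BusRd]  L0: P0=I P1=I P2=E P3=I  mem[L0]=30
3. P2: load  L2  bus=[BusRd]  L2: P0=I P1=I P2=E P3=I  mem[L2]=70
4. P3: load  L0  bus=[BusRd]  L0: P0=I P1=I P2=S P3=S  mem[L0]=30
5. P3: load  L3  bus=[BusRd,Flush]  L3: P0=S P1=I P2=I P3=S  mem[L3]=8
6. P2: store L0 := 77  bus=[BusUpgr]  L0: P0=I P1=I P2=M P3=I  mem[L0]=30
7. P3: load  L4  bus=[BusRd]  L4: P0=I P1=I P2=I P3=E  mem[L4]=50
8. P3: load  L0  bus=[BusRd,Flush]  L0: P0=I P1=I P2=S P3=S  mem[L0]=77
9. P2: store L1 := 74  bus=[BusRdX]  L1: P0=I P1=I P2=M P3=I  mem[L1]=70
10. P1: store L4 := 37  bus=[BusRdX]  L4: P0=I P1=M P2=I P3=I  mem[L4]=50
11. P0: store L2 := 31  bus=[BusRdX]  L2: P0=M P1=I P2=I P3=I  mem[L2]=70
12. P1: load  L4  bus=[-]  L4: P0=I P1=M P2=I P3=I  mem[L4]=50
13. P3: load  L1  bus=[BusRd,Flush]  L1: P0=I P1=I P2=S P3=S  mem[L1]=74
14. P0: load  L0  bus=[BusRd]  L0: P0=S P1=I P2=S P3=S  mem[L0]=77
15. P3: store L3 := 5  bus=[BusUpgr]  L3: P0=I P1=I P2=I P3=M  mem[L3]=8
16. P0: load  L3  bus=[BusRd,Flush]  L3: P0=S P1=I P2=I P3=S  mem[L3]=5
17. P3: store L1 := 86  bus=[BusUpgr]  L1: P0=I P1=I P2=I P3=M  mem[L1]=74
18. P3: store L2 := 88  bus=[BusRdX,Flush]  L2: P0=I P1=I P2=I P3=M  mem[L2]=31
19. P0: store L2 := 11  bus=[BusRdX,Flush]  L2: P0=M P1=I P2=I P3=I  mem[L2]=88
20. P2: load  L3  bus=[BusRd]  L3: P0=S P1=I P2=S P3=S  mem[L3]=5
21. P3: load  L3  bus=[-]  L3: P0=S P1=I P2=S P3=S  mem[L3]=5
22. P1: store L4 := 27  bus=[-]  L4: P0=I P1=M P2=I P3=I  mem[L4]=50
23. P0: store L2 := 18  bus=[-]  L2: P0=M P1=I P2=I P3=I  mem[L2]=88
24. P0: store L0 := 40  bus=[BusUpgr]  L0: P0=M P1=I P2=I P3=I  mem[L0]=77
25. P1: load  L1  bus=[BusRd,Flush]  L1: P0=I P1=S P2=I P3=S  mem[L1]=86
26. P3: store L0 := 66  bus=[BusRdX,Flush]  L0: P0=I P1=I P2=I P3=M  mem[L0]=40

state = I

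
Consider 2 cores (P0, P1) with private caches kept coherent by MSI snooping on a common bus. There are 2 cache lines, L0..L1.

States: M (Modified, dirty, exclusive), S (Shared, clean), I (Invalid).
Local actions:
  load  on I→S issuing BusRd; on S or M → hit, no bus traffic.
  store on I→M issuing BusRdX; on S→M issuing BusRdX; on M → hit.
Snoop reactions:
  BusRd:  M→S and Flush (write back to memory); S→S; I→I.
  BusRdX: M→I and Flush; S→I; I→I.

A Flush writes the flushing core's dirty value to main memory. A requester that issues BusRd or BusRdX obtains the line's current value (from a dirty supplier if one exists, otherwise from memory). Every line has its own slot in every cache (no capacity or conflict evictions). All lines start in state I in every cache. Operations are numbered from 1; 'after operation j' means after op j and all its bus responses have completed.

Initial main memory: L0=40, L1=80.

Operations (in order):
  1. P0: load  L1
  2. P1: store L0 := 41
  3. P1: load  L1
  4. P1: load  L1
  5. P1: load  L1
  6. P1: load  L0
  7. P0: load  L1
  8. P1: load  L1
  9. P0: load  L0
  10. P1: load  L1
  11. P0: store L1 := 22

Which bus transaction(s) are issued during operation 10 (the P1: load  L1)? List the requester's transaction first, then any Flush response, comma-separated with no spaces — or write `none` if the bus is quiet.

bus = none

[1] P0: load  L1 | P0:S(80), P1:I | bus: BusRd
[2] P1: store L0 := 41 | P0:I, P1:M(41) | bus: BusRdX
[3] P1: load  L1 | P0:S(80), P1:S(80) | bus: BusRd
[4] P1: load  L1 | P0:S(80), P1:S(80) | bus: none
[5] P1: load  L1 | P0:S(80), P1:S(80) | bus: none
[6] P1: load  L0 | P0:I, P1:M(41) | bus: none
[7] P0: load  L1 | P0:S(80), P1:S(80) | bus: none
[8] P1: load  L1 | P0:S(80), P1:S(80) | bus: none
[9] P0: load  L0 | P0:S(41), P1:S(41) | bus: BusRd,Flush
[10] P1: load  L1 | P0:S(80), P1:S(80) | bus: none
[11] P0: store L1 := 22 | P0:M(22), P1:I | bus: BusRdX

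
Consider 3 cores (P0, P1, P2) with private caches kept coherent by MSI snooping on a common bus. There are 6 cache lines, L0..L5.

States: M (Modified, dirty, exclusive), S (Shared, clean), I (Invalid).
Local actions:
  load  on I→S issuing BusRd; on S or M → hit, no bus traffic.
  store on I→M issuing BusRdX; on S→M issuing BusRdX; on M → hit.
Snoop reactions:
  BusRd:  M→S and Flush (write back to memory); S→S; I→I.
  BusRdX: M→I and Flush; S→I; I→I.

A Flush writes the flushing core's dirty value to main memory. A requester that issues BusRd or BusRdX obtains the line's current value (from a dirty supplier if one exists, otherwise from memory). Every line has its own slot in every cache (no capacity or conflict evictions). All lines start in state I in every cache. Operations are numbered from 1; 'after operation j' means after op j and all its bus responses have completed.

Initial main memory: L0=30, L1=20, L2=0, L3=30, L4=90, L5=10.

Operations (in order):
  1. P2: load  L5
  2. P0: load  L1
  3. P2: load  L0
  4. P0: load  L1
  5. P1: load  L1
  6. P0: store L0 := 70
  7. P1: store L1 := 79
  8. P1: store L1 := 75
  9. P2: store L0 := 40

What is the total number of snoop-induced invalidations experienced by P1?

invalidations = 0

  op1 P2: load  L5 → I/I/S on L5; bus BusRd; mem=10
  op2 P0: load  L1 → S/I/I on L1; bus BusRd; mem=20
  op3 P2: load  L0 → I/I/S on L0; bus BusRd; mem=30
  op4 P0: load  L1 → S/I/I on L1; bus (none); mem=20
  op5 P1: load  L1 → S/S/I on L1; bus BusRd; mem=20
  op6 P0: store L0 := 70 → M/I/I on L0; bus BusRdX; mem=30
  op7 P1: store L1 := 79 → I/M/I on L1; bus BusRdX; mem=20
  op8 P1: store L1 := 75 → I/M/I on L1; bus (none); mem=20
  op9 P2: store L0 := 40 → I/I/M on L0; bus BusRdX Flush; mem=70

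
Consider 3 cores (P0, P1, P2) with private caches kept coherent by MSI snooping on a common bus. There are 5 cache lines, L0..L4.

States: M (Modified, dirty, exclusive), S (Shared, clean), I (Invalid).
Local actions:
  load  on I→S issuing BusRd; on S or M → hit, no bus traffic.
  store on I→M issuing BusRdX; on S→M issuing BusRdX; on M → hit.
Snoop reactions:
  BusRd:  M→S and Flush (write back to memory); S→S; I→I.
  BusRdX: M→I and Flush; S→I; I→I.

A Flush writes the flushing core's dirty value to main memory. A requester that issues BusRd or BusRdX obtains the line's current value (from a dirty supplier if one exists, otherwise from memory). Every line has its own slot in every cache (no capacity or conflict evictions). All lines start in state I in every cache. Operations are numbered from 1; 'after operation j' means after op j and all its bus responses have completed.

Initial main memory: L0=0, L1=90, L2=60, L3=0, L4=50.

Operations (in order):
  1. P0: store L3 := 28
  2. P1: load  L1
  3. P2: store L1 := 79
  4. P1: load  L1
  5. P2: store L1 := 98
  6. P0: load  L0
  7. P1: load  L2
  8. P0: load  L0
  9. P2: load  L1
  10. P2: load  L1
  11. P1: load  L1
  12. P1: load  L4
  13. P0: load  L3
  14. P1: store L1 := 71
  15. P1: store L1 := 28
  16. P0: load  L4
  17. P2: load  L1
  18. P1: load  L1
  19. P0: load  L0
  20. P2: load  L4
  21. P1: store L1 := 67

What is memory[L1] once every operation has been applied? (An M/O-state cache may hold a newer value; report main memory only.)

[1] P0: store L3 := 28 | P0:M(28), P1:I, P2:I | bus: BusRdX
[2] P1: load  L1 | P0:I, P1:S(90), P2:I | bus: BusRd
[3] P2: store L1 := 79 | P0:I, P1:I, P2:M(79) | bus: BusRdX
[4] P1: load  L1 | P0:I, P1:S(79), P2:S(79) | bus: BusRd,Flush
[5] P2: store L1 := 98 | P0:I, P1:I, P2:M(98) | bus: BusRdX
[6] P0: load  L0 | P0:S(0), P1:I, P2:I | bus: BusRd
[7] P1: load  L2 | P0:I, P1:S(60), P2:I | bus: BusRd
[8] P0: load  L0 | P0:S(0), P1:I, P2:I | bus: none
[9] P2: load  L1 | P0:I, P1:I, P2:M(98) | bus: none
[10] P2: load  L1 | P0:I, P1:I, P2:M(98) | bus: none
[11] P1: load  L1 | P0:I, P1:S(98), P2:S(98) | bus: BusRd,Flush
[12] P1: load  L4 | P0:I, P1:S(50), P2:I | bus: BusRd
[13] P0: load  L3 | P0:M(28), P1:I, P2:I | bus: none
[14] P1: store L1 := 71 | P0:I, P1:M(71), P2:I | bus: BusRdX
[15] P1: store L1 := 28 | P0:I, P1:M(28), P2:I | bus: none
[16] P0: load  L4 | P0:S(50), P1:S(50), P2:I | bus: BusRd
[17] P2: load  L1 | P0:I, P1:S(28), P2:S(28) | bus: BusRd,Flush
[18] P1: load  L1 | P0:I, P1:S(28), P2:S(28) | bus: none
[19] P0: load  L0 | P0:S(0), P1:I, P2:I | bus: none
[20] P2: load  L4 | P0:S(50), P1:S(50), P2:S(50) | bus: BusRd
[21] P1: store L1 := 67 | P0:I, P1:M(67), P2:I | bus: BusRdX

memory[L1] = 28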